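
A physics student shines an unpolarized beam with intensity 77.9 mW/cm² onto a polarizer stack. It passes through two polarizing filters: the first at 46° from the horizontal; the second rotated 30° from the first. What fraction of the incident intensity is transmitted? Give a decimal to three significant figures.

Unpolarized light through the first polarizer → I₁ = 77.9 mW/cm²/2 = 38.95 mW/cm², polarized at 46°.
I₂ = I₁ · cos²(30°) = 38.95 · 0.75 = 29.21 mW/cm².
Transmitted fraction = 0.375.

I/I₀ ≈ 0.375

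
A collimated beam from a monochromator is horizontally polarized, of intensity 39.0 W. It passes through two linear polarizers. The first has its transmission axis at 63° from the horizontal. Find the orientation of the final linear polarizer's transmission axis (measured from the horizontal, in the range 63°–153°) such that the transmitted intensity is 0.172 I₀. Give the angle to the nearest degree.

θ ≈ 87°

I₁ = I₀ cos²(63° − 0°) = I₀ cos²(63°) = 0.2061 I₀.
Need I₂/I₀ = 0.172, so cos²(θ − 63°) = 0.172 / 0.2061 = 0.8345.
θ − 63° = arccos(√0.8345) = 24.0°, giving θ ≈ 63 + 24.0 = 87.0°.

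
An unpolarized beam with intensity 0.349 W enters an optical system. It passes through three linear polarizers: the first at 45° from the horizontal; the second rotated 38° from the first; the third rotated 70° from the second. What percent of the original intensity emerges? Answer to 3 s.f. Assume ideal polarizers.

≈ 3.63%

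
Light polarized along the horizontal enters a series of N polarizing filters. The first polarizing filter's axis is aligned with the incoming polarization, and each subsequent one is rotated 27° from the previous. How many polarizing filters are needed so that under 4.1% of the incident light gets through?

N = 15

First polarizer is aligned with the polarization: full transmission.
Each further stage multiplies by cos²(27°) = 0.7939.
After N polarizers: T = 0.7939^(N−1). Require T < 0.041 ⇒ N−1 > ln(0.041)/ln(0.7939) = 13.84, so N−1 ≥ 14 and N = 15.
Check: N=15 gives T = 0.03951 < 0.041; N=14 gives T = 0.04976.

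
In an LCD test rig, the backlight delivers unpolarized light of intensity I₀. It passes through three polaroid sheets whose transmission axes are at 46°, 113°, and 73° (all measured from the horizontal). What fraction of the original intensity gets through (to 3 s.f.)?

≈ 0.0448 I₀

Unpolarized light through the first polarizer → I₁ = ½ I₀, now polarized at 46°.
I₂ = I₁ cos²(113° − 46°) = 0.5 I₀ · cos²(67°) = 0.07634 I₀.
I₃ = I₂ cos²(73° − 113°) = 0.07634 I₀ · cos²(40°) = 0.0448 I₀.
Transmitted fraction = 0.0448.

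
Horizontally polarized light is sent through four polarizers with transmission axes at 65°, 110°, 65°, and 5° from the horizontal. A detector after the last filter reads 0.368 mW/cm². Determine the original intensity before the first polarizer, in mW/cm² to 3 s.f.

I₀ ≈ 33.0 mW/cm²

I₁ = I₀ cos²(65° − 0°) = I₀ cos²(65°) = 0.1786 I₀.
I₂ = I₁ cos²(110° − 65°) = 0.1786 I₀ · cos²(45°) = 0.0893 I₀.
I₃ = I₂ cos²(65° − 110°) = 0.0893 I₀ · cos²(45°) = 0.04465 I₀.
I₄ = I₃ cos²(5° − 65°) = 0.04465 I₀ · cos²(60°) = 0.01116 I₀.
So 0.368 mW/cm² = 0.01116 I₀, giving I₀ = 0.368/0.01116 = 32.97 mW/cm².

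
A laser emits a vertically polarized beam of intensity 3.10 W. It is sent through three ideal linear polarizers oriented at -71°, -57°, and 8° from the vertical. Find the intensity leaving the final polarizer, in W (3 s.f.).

I ≈ 0.0553 W

I₁ = 3.10 W · cos²(71°) = 0.3286 W.
I₂ = I₁ · cos²(14°) = 0.3286 · 0.9415 = 0.3094 W.
I₃ = I₂ · cos²(65°) = 0.3094 · 0.1786 = 0.05525 W.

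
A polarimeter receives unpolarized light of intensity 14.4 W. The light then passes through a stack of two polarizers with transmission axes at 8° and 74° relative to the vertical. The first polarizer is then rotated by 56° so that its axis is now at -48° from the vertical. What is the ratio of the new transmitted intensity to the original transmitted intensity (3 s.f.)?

Before rotation:
Unpolarized light through the first polarizer → I₁ = ½ I₀, now polarized at 8°.
I₂ = I₁ cos²(74° − 8°) = 0.5 I₀ · cos²(66°) = 0.08272 I₀.
After rotation:
Unpolarized light through the first polarizer → I₁ = ½ I₀, now polarized at -48°.
Angle between axes 1 and 2: 58°. I₂ = 0.5 I₀ · cos²(58°) = 0.1404 I₀.
Ratio = 0.1404 / 0.08272 = 1.697.

I_new/I_old ≈ 1.70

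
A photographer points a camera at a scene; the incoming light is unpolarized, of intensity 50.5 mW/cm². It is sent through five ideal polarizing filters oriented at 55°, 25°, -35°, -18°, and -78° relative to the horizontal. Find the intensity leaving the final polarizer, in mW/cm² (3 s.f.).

I ≈ 1.08 mW/cm²

Unpolarized light through the first polarizer → I₁ = 50.5 mW/cm²/2 = 25.25 mW/cm², polarized at 55°.
I₂ = I₁ · cos²(30°) = 25.25 · 0.75 = 18.94 mW/cm².
I₃ = I₂ · cos²(60°) = 18.94 · 0.25 = 4.734 mW/cm².
I₄ = I₃ · cos²(17°) = 4.734 · 0.9145 = 4.33 mW/cm².
I₅ = I₄ · cos²(60°) = 4.33 · 0.25 = 1.082 mW/cm².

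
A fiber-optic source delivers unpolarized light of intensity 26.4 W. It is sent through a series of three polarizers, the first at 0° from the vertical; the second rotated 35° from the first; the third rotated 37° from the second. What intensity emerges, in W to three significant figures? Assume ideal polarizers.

I ≈ 5.65 W

Unpolarized light through the first polarizer → I₁ = 26.4 W/2 = 13.2 W, polarized at 0°.
I₂ = I₁ · cos²(35°) = 13.2 · 0.671 = 8.857 W.
I₃ = I₂ · cos²(37°) = 8.857 · 0.6378 = 5.649 W.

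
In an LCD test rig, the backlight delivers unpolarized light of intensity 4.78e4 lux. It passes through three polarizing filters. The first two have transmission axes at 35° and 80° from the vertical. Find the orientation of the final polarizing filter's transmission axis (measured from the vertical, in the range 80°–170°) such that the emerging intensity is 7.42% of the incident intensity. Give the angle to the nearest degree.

Unpolarized light through the first polarizer → I₁ = ½ I₀, now polarized at 35°.
I₂ = I₁ cos²(80° − 35°) = 0.5 I₀ · cos²(45°) = 0.25 I₀.
Need I₃/I₀ = 0.0742, so cos²(θ − 80°) = 0.0742 / 0.25 = 0.2968.
θ − 80° = arccos(√0.2968) = 57.0°, giving θ ≈ 80 + 57.0 = 137.0°.

θ ≈ 137°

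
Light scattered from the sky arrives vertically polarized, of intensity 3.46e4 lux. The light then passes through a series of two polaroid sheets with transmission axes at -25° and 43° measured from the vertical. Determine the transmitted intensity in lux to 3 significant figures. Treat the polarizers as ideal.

By Malus's law, I₁ = 3.46e4 lux · cos²(25°) = 2.842e+04 lux.
I₂ = I₁ · cos²(68°) = 2.842e+04 · 0.1403 = 3988 lux.

I ≈ 3990 lux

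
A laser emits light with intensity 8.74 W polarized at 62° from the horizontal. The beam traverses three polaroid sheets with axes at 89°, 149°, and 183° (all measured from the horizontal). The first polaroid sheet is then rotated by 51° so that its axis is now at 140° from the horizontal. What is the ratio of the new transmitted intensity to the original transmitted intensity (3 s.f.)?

Before rotation:
I₁ = I₀ cos²(89° − 62°) = I₀ cos²(27°) = 0.7939 I₀.
I₂ = I₁ cos²(149° − 89°) = 0.7939 I₀ · cos²(60°) = 0.1985 I₀.
I₃ = I₂ cos²(183° − 149°) = 0.1985 I₀ · cos²(34°) = 0.1364 I₀.
After rotation:
I₁ = I₀ cos²(140° − 62°) = I₀ cos²(78°) = 0.04323 I₀.
I₂ = I₁ cos²(149° − 140°) = 0.04323 I₀ · cos²(9°) = 0.04217 I₀.
I₃ = I₂ cos²(183° − 149°) = 0.04217 I₀ · cos²(34°) = 0.02898 I₀.
Ratio = 0.02898 / 0.1364 = 0.2125.

I_new/I_old ≈ 0.212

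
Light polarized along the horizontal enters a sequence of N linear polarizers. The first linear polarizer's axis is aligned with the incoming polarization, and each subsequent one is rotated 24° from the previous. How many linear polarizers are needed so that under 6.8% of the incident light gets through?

N = 16

First polarizer is aligned with the polarization: full transmission.
Each further stage multiplies by cos²(24°) = 0.8346.
After N polarizers: T = 0.8346^(N−1). Require T < 0.068 ⇒ N−1 > ln(0.068)/ln(0.8346) = 14.86, so N−1 ≥ 15 and N = 16.
Check: N=16 gives T = 0.06636 < 0.068; N=15 gives T = 0.07951.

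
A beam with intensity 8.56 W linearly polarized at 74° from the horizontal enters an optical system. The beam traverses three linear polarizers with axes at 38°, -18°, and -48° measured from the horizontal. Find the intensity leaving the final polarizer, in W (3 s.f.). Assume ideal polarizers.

By Malus's law, I₁ = 8.56 W · cos²(36°) = 5.603 W.
I₂ = I₁ · cos²(56°) = 5.603 · 0.3127 = 1.752 W.
I₃ = I₂ · cos²(30°) = 1.752 · 0.75 = 1.314 W.

I ≈ 1.31 W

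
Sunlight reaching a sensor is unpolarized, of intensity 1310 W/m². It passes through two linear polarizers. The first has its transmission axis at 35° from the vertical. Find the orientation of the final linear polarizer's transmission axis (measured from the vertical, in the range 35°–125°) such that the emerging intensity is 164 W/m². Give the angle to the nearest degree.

Unpolarized light through the first polarizer → I₁ = ½ I₀, now polarized at 35°.
Target fraction: 164 / 1310 W/m² = 0.1252 of I₀.
Need I₂/I₀ = 0.1252, so cos²(θ − 35°) = 0.1252 / 0.5 = 0.2504.
θ − 35° = arccos(√0.2504) = 60.0°, giving θ ≈ 35 + 60.0 = 95.0°.

θ ≈ 95°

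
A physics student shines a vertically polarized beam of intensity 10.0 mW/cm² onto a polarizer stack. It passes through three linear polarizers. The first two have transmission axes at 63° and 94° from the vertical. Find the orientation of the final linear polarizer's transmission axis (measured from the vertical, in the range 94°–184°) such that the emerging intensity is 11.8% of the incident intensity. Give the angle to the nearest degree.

θ ≈ 122°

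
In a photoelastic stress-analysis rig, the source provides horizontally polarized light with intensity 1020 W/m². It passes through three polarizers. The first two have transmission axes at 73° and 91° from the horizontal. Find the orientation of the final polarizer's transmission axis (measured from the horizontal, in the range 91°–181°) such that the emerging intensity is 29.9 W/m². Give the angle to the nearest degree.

θ ≈ 143°

By Malus's law, I₁ = I₀ cos²(73° − 0°) = I₀ cos²(73°) = 0.08548 I₀.
I₂ = I₁ cos²(91° − 73°) = 0.08548 I₀ · cos²(18°) = 0.07732 I₀.
Target fraction: 29.9 / 1020 W/m² = 0.02931 of I₀.
Need I₃/I₀ = 0.02931, so cos²(θ − 91°) = 0.02931 / 0.07732 = 0.3791.
θ − 91° = arccos(√0.3791) = 52.0°, giving θ ≈ 91 + 52.0 = 143.0°.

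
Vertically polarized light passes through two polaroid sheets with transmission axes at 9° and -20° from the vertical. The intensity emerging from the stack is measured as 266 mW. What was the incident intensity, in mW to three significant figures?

I₀ ≈ 356 mW

I₁ = I₀ cos²(9° − 0°) = I₀ cos²(9°) = 0.9755 I₀.
I₂ = I₁ cos²(-20° − 9°) = 0.9755 I₀ · cos²(29°) = 0.7462 I₀.
So 266 mW = 0.7462 I₀, giving I₀ = 266/0.7462 = 356.5 mW.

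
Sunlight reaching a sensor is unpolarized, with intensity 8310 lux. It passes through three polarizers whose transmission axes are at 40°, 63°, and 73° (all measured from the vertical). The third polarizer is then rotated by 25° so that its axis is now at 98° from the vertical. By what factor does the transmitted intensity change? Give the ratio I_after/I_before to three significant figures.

I_new/I_old ≈ 0.692

Before rotation:
Unpolarized light through the first polarizer → I₁ = ½ I₀, now polarized at 40°.
I₂ = I₁ cos²(63° − 40°) = 0.5 I₀ · cos²(23°) = 0.4237 I₀.
I₃ = I₂ cos²(73° − 63°) = 0.4237 I₀ · cos²(10°) = 0.4109 I₀.
After rotation:
Unpolarized light through the first polarizer → I₁ = ½ I₀, now polarized at 40°.
I₂ = I₁ cos²(63° − 40°) = 0.5 I₀ · cos²(23°) = 0.4237 I₀.
I₃ = I₂ cos²(98° − 63°) = 0.4237 I₀ · cos²(35°) = 0.2843 I₀.
Ratio = 0.2843 / 0.4109 = 0.6919.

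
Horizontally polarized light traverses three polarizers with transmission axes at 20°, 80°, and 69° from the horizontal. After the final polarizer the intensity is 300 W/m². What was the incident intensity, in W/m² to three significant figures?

I₀ ≈ 1410 W/m²

I₁ = I₀ cos²(20° − 0°) = I₀ cos²(20°) = 0.883 I₀.
I₂ = I₁ cos²(80° − 20°) = 0.883 I₀ · cos²(60°) = 0.2208 I₀.
I₃ = I₂ cos²(69° − 80°) = 0.2208 I₀ · cos²(11°) = 0.2127 I₀.
So 300 W/m² = 0.2127 I₀, giving I₀ = 300/0.2127 = 1410 W/m².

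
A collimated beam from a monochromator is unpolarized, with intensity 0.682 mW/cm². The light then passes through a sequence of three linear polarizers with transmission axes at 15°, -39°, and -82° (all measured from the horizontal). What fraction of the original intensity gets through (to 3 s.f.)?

Unpolarized light through the first polarizer → I₁ = 0.682 mW/cm²/2 = 0.341 mW/cm², polarized at 15°.
I₂ = I₁ · cos²(54°) = 0.341 · 0.3455 = 0.1178 mW/cm².
I₃ = I₂ · cos²(43°) = 0.1178 · 0.5349 = 0.06302 mW/cm².
Transmitted fraction = 0.0924.

I/I₀ ≈ 0.0924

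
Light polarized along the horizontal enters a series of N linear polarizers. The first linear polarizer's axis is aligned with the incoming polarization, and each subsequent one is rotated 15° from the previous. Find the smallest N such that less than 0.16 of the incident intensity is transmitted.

First polarizer is aligned with the polarization: full transmission.
Each further stage multiplies by cos²(15°) = 0.933.
After N polarizers: T = 0.933^(N−1). Require T < 0.16 ⇒ N−1 > ln(0.16)/ln(0.933) = 26.43, so N−1 ≥ 27 and N = 28.
Check: N=28 gives T = 0.1538 < 0.16; N=27 gives T = 0.1648.

N = 28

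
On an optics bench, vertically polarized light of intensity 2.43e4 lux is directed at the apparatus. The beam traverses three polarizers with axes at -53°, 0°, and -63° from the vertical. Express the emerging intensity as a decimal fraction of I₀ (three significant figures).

I/I₀ ≈ 0.0270

I₁ = 2.43e4 lux · cos²(53°) = 8801 lux.
I₂ = I₁ · cos²(53°) = 8801 · 0.3622 = 3188 lux.
I₃ = I₂ · cos²(63°) = 3188 · 0.2061 = 657 lux.
Transmitted fraction = 0.02704.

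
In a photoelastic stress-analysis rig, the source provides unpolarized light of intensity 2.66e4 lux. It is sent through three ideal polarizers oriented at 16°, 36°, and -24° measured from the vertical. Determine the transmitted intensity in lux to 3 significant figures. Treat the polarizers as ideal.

Unpolarized light through the first polarizer → I₁ = 2.66e4 lux/2 = 1.33e+04 lux, polarized at 16°.
I₂ = I₁ · cos²(20°) = 1.33e+04 · 0.883 = 1.174e+04 lux.
I₃ = I₂ · cos²(60°) = 1.174e+04 · 0.25 = 2936 lux.

I ≈ 2940 lux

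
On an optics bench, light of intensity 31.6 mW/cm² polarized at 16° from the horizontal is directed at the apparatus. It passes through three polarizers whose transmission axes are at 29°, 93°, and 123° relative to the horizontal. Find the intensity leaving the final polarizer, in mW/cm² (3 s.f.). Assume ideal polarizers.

I ≈ 4.32 mW/cm²

By Malus's law, I₁ = 31.6 mW/cm² · cos²(13°) = 30 mW/cm².
I₂ = I₁ · cos²(64°) = 30 · 0.1922 = 5.765 mW/cm².
I₃ = I₂ · cos²(30°) = 5.765 · 0.75 = 4.324 mW/cm².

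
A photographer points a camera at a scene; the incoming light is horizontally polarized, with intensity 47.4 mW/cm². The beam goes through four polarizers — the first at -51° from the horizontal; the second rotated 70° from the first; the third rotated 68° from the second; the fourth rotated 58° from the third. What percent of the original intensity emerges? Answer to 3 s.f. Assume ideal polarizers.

≈ 0.183%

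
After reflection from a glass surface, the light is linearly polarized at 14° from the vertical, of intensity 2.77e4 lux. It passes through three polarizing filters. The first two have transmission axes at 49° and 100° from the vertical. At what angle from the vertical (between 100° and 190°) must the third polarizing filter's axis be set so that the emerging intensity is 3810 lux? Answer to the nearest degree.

By Malus's law, I₁ = I₀ cos²(49° − 14°) = I₀ cos²(35°) = 0.671 I₀.
I₂ = I₁ cos²(100° − 49°) = 0.671 I₀ · cos²(51°) = 0.2657 I₀.
Target fraction: 3810 / 2.77e4 lux = 0.1375 of I₀.
Need I₃/I₀ = 0.1375, so cos²(θ − 100°) = 0.1375 / 0.2657 = 0.5176.
θ − 100° = arccos(√0.5176) = 44.0°, giving θ ≈ 100 + 44.0 = 144.0°.

θ ≈ 144°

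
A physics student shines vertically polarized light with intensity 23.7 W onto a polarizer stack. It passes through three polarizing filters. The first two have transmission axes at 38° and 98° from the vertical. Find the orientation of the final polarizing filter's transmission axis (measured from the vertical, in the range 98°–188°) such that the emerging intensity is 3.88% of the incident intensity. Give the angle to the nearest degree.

θ ≈ 158°

I₁ = I₀ cos²(38° − 0°) = I₀ cos²(38°) = 0.621 I₀.
I₂ = I₁ cos²(98° − 38°) = 0.621 I₀ · cos²(60°) = 0.1552 I₀.
Need I₃/I₀ = 0.0388, so cos²(θ − 98°) = 0.0388 / 0.1552 = 0.2499.
θ − 98° = arccos(√0.2499) = 60.0°, giving θ ≈ 98 + 60.0 = 158.0°.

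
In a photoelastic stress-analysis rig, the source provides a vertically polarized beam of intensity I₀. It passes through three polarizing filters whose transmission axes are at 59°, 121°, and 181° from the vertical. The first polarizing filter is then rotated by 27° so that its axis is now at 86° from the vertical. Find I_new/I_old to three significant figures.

I_new/I_old ≈ 0.0558

Before rotation:
By Malus's law, I₁ = I₀ cos²(59° − 0°) = I₀ cos²(59°) = 0.2653 I₀.
I₂ = I₁ cos²(121° − 59°) = 0.2653 I₀ · cos²(62°) = 0.05847 I₀.
I₃ = I₂ cos²(181° − 121°) = 0.05847 I₀ · cos²(60°) = 0.01462 I₀.
After rotation:
I₁ = I₀ cos²(86° − 0°) = I₀ cos²(86°) = 0.004866 I₀.
I₂ = I₁ cos²(121° − 86°) = 0.004866 I₀ · cos²(35°) = 0.003265 I₀.
I₃ = I₂ cos²(181° − 121°) = 0.003265 I₀ · cos²(60°) = 0.0008163 I₀.
Ratio = 0.0008163 / 0.01462 = 0.05585.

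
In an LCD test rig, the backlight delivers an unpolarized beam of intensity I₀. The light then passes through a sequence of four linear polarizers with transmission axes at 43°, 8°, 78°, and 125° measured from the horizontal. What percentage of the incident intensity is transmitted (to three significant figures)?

Unpolarized light through the first polarizer → I₁ = ½ I₀, now polarized at 43°.
I₂ = I₁ cos²(8° − 43°) = 0.5 I₀ · cos²(35°) = 0.3355 I₀.
I₃ = I₂ cos²(78° − 8°) = 0.3355 I₀ · cos²(70°) = 0.03925 I₀.
I₄ = I₃ cos²(125° − 78°) = 0.03925 I₀ · cos²(47°) = 0.01825 I₀.
That is 1.825% of the incident intensity.

≈ 1.83%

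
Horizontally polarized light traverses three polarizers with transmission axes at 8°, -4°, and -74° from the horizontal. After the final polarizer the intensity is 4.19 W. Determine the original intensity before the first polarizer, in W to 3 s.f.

I₁ = I₀ cos²(8° − 0°) = I₀ cos²(8°) = 0.9806 I₀.
I₂ = I₁ cos²(-4° − 8°) = 0.9806 I₀ · cos²(12°) = 0.9382 I₀.
I₃ = I₂ cos²(-74° + 4°) = 0.9382 I₀ · cos²(70°) = 0.1098 I₀.
So 4.19 W = 0.1098 I₀, giving I₀ = 4.19/0.1098 = 38.18 W.

I₀ ≈ 38.2 W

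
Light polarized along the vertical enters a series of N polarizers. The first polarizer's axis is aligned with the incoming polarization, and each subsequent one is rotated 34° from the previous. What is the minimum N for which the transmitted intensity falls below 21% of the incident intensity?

First polarizer is aligned with the polarization: full transmission.
Each further stage multiplies by cos²(34°) = 0.6873.
After N polarizers: T = 0.6873^(N−1). Require T < 0.21 ⇒ N−1 > ln(0.21)/ln(0.6873) = 4.16, so N−1 ≥ 5 and N = 6.
Check: N=6 gives T = 0.1534 < 0.21; N=5 gives T = 0.2231.

N = 6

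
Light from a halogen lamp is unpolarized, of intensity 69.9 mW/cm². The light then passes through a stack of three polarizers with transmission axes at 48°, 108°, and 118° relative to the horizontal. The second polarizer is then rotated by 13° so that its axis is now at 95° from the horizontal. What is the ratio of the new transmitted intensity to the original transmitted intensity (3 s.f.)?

Before rotation:
Unpolarized light through the first polarizer → I₁ = ½ I₀, now polarized at 48°.
I₂ = I₁ cos²(108° − 48°) = 0.5 I₀ · cos²(60°) = 0.125 I₀.
I₃ = I₂ cos²(118° − 108°) = 0.125 I₀ · cos²(10°) = 0.1212 I₀.
After rotation:
Unpolarized light through the first polarizer → I₁ = ½ I₀, now polarized at 48°.
I₂ = I₁ cos²(95° − 48°) = 0.5 I₀ · cos²(47°) = 0.2326 I₀.
I₃ = I₂ cos²(118° − 95°) = 0.2326 I₀ · cos²(23°) = 0.1971 I₀.
Ratio = 0.1971 / 0.1212 = 1.625.

I_new/I_old ≈ 1.63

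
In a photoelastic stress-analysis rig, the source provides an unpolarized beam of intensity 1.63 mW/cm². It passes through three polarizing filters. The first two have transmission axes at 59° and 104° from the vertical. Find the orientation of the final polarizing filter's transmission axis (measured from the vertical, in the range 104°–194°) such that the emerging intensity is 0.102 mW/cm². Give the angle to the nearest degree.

θ ≈ 164°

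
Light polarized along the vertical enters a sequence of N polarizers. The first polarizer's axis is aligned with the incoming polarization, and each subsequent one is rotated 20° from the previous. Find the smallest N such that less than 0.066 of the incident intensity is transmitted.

N = 23

First polarizer is aligned with the polarization: full transmission.
Each further stage multiplies by cos²(20°) = 0.883.
After N polarizers: T = 0.883^(N−1). Require T < 0.066 ⇒ N−1 > ln(0.066)/ln(0.883) = 21.85, so N−1 ≥ 22 and N = 23.
Check: N=23 gives T = 0.06477 < 0.066; N=22 gives T = 0.07335.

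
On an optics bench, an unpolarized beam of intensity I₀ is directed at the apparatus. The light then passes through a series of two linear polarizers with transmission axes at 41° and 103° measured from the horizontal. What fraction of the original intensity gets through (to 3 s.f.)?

Unpolarized light through the first polarizer → I₁ = ½ I₀, now polarized at 41°.
I₂ = I₁ cos²(103° − 41°) = 0.5 I₀ · cos²(62°) = 0.1102 I₀.
Transmitted fraction = 0.1102.

≈ 0.110 I₀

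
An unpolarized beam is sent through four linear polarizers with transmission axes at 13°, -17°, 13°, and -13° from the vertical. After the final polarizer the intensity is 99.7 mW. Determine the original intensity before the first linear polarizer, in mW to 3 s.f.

I₀ ≈ 439 mW

Unpolarized light through the first polarizer → I₁ = ½ I₀, now polarized at 13°.
I₂ = I₁ cos²(-17° − 13°) = 0.5 I₀ · cos²(30°) = 0.375 I₀.
I₃ = I₂ cos²(13° + 17°) = 0.375 I₀ · cos²(30°) = 0.2813 I₀.
I₄ = I₃ cos²(-13° − 13°) = 0.2813 I₀ · cos²(26°) = 0.2272 I₀.
So 99.7 mW = 0.2272 I₀, giving I₀ = 99.7/0.2272 = 438.8 mW.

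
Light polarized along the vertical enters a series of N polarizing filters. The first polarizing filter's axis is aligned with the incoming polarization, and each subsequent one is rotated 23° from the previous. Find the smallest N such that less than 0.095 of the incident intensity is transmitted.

First polarizer is aligned with the polarization: full transmission.
Each further stage multiplies by cos²(23°) = 0.8473.
After N polarizers: T = 0.8473^(N−1). Require T < 0.095 ⇒ N−1 > ln(0.095)/ln(0.8473) = 14.21, so N−1 ≥ 15 and N = 16.
Check: N=16 gives T = 0.08333 < 0.095; N=15 gives T = 0.09834.

N = 16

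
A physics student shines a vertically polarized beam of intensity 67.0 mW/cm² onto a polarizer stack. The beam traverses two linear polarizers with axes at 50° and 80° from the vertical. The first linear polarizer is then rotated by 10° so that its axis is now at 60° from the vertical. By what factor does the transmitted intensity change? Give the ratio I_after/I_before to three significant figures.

Before rotation:
By Malus's law, I₁ = I₀ cos²(50° − 0°) = I₀ cos²(50°) = 0.4132 I₀.
I₂ = I₁ cos²(80° − 50°) = 0.4132 I₀ · cos²(30°) = 0.3099 I₀.
After rotation:
I₁ = I₀ cos²(60° − 0°) = I₀ cos²(60°) = 0.25 I₀.
I₂ = I₁ cos²(80° − 60°) = 0.25 I₀ · cos²(20°) = 0.2208 I₀.
Ratio = 0.2208 / 0.3099 = 0.7124.

I_new/I_old ≈ 0.712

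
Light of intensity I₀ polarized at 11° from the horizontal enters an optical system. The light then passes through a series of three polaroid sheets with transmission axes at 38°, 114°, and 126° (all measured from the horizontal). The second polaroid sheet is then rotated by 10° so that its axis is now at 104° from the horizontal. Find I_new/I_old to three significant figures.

Before rotation:
I₁ = I₀ cos²(38° − 11°) = I₀ cos²(27°) = 0.7939 I₀.
I₂ = I₁ cos²(114° − 38°) = 0.7939 I₀ · cos²(76°) = 0.04646 I₀.
I₃ = I₂ cos²(126° − 114°) = 0.04646 I₀ · cos²(12°) = 0.04446 I₀.
After rotation:
I₁ = I₀ cos²(38° − 11°) = I₀ cos²(27°) = 0.7939 I₀.
I₂ = I₁ cos²(104° − 38°) = 0.7939 I₀ · cos²(66°) = 0.1313 I₀.
I₃ = I₂ cos²(126° − 104°) = 0.1313 I₀ · cos²(22°) = 0.1129 I₀.
Ratio = 0.1129 / 0.04446 = 2.54.

I_new/I_old ≈ 2.54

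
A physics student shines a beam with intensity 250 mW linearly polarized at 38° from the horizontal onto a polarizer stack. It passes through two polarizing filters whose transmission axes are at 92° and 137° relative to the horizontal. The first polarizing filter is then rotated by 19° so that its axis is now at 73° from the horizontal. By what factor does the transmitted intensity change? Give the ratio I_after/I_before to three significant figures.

I_new/I_old ≈ 0.746

Before rotation:
I₁ = I₀ cos²(92° − 38°) = I₀ cos²(54°) = 0.3455 I₀.
I₂ = I₁ cos²(137° − 92°) = 0.3455 I₀ · cos²(45°) = 0.1727 I₀.
After rotation:
I₁ = I₀ cos²(73° − 38°) = I₀ cos²(35°) = 0.671 I₀.
I₂ = I₁ cos²(137° − 73°) = 0.671 I₀ · cos²(64°) = 0.1289 I₀.
Ratio = 0.1289 / 0.1727 = 0.7465.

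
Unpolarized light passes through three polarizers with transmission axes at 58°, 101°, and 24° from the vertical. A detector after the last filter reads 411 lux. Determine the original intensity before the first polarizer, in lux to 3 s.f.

Unpolarized light through the first polarizer → I₁ = ½ I₀, now polarized at 58°.
I₂ = I₁ cos²(101° − 58°) = 0.5 I₀ · cos²(43°) = 0.2674 I₀.
I₃ = I₂ cos²(24° − 101°) = 0.2674 I₀ · cos²(77°) = 0.01353 I₀.
So 411 lux = 0.01353 I₀, giving I₀ = 411/0.01353 = 3.037e+04 lux.

I₀ ≈ 3.04e4 lux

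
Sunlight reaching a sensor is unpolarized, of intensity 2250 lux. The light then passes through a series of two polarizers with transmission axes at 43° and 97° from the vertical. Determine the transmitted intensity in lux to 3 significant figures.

Unpolarized light through the first polarizer → I₁ = 2250 lux/2 = 1125 lux, polarized at 43°.
I₂ = I₁ · cos²(54°) = 1125 · 0.3455 = 388.7 lux.

I ≈ 389 lux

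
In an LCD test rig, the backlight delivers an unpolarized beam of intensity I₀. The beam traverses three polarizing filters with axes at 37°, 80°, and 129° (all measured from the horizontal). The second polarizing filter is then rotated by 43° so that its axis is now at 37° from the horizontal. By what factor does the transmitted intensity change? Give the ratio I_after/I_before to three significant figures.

Before rotation:
Unpolarized light through the first polarizer → I₁ = ½ I₀, now polarized at 37°.
I₂ = I₁ cos²(80° − 37°) = 0.5 I₀ · cos²(43°) = 0.2674 I₀.
I₃ = I₂ cos²(129° − 80°) = 0.2674 I₀ · cos²(49°) = 0.1151 I₀.
After rotation:
Unpolarized light through the first polarizer → I₁ = ½ I₀, now polarized at 37°.
I₂ = I₁ cos²(37° − 37°) = 0.5 I₀ · cos²(0°) = 0.5 I₀.
Angle between axes 2 and 3: 88°. I₃ = 0.5 I₀ · cos²(88°) = 0.000609 I₀.
Ratio = 0.000609 / 0.1151 = 0.005291.

I_new/I_old ≈ 0.00529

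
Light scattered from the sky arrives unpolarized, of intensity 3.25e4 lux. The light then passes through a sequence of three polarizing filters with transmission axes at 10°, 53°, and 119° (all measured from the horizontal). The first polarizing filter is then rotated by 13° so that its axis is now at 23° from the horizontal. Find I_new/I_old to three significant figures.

I_new/I_old ≈ 1.40

Before rotation:
Unpolarized light through the first polarizer → I₁ = ½ I₀, now polarized at 10°.
I₂ = I₁ cos²(53° − 10°) = 0.5 I₀ · cos²(43°) = 0.2674 I₀.
I₃ = I₂ cos²(119° − 53°) = 0.2674 I₀ · cos²(66°) = 0.04424 I₀.
After rotation:
Unpolarized light through the first polarizer → I₁ = ½ I₀, now polarized at 23°.
I₂ = I₁ cos²(53° − 23°) = 0.5 I₀ · cos²(30°) = 0.375 I₀.
I₃ = I₂ cos²(119° − 53°) = 0.375 I₀ · cos²(66°) = 0.06204 I₀.
Ratio = 0.06204 / 0.04424 = 1.402.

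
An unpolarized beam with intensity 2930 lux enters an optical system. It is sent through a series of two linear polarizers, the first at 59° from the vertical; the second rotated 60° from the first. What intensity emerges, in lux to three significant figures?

I ≈ 366 lux

Unpolarized light through the first polarizer → I₁ = 2930 lux/2 = 1465 lux, polarized at 59°.
I₂ = I₁ · cos²(60°) = 1465 · 0.25 = 366.3 lux.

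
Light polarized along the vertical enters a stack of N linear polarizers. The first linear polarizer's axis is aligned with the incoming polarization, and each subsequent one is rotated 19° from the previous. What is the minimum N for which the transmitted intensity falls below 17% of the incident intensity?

N = 17

First polarizer is aligned with the polarization: full transmission.
Each further stage multiplies by cos²(19°) = 0.894.
After N polarizers: T = 0.894^(N−1). Require T < 0.17 ⇒ N−1 > ln(0.17)/ln(0.894) = 15.81, so N−1 ≥ 16 and N = 17.
Check: N=17 gives T = 0.1665 < 0.17; N=16 gives T = 0.1863.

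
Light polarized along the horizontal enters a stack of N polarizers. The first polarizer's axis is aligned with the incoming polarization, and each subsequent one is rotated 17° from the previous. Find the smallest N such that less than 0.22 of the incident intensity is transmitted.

First polarizer is aligned with the polarization: full transmission.
Each further stage multiplies by cos²(17°) = 0.9145.
After N polarizers: T = 0.9145^(N−1). Require T < 0.22 ⇒ N−1 > ln(0.22)/ln(0.9145) = 16.94, so N−1 ≥ 17 and N = 18.
Check: N=18 gives T = 0.2189 < 0.22; N=17 gives T = 0.2394.

N = 18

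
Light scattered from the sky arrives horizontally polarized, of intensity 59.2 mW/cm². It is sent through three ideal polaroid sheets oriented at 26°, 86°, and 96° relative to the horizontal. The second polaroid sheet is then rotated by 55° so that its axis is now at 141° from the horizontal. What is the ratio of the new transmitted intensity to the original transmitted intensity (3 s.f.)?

I_new/I_old ≈ 0.368

Before rotation:
I₁ = I₀ cos²(26° − 0°) = I₀ cos²(26°) = 0.8078 I₀.
I₂ = I₁ cos²(86° − 26°) = 0.8078 I₀ · cos²(60°) = 0.202 I₀.
I₃ = I₂ cos²(96° − 86°) = 0.202 I₀ · cos²(10°) = 0.1959 I₀.
After rotation:
I₁ = I₀ cos²(26° − 0°) = I₀ cos²(26°) = 0.8078 I₀.
Angle between axes 1 and 2: 65°. I₂ = 0.8078 I₀ · cos²(65°) = 0.1443 I₀.
I₃ = I₂ cos²(96° − 141°) = 0.1443 I₀ · cos²(45°) = 0.07214 I₀.
Ratio = 0.07214 / 0.1959 = 0.3683.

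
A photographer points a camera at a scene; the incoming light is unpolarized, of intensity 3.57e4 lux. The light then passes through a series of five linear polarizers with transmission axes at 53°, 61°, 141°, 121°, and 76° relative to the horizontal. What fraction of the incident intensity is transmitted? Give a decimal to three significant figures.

Unpolarized light through the first polarizer → I₁ = 3.57e4 lux/2 = 1.785e+04 lux, polarized at 53°.
I₂ = I₁ · cos²(8°) = 1.785e+04 · 0.9806 = 1.75e+04 lux.
I₃ = I₂ · cos²(80°) = 1.75e+04 · 0.03015 = 527.8 lux.
I₄ = I₃ · cos²(20°) = 527.8 · 0.883 = 466.1 lux.
I₅ = I₄ · cos²(45°) = 466.1 · 0.5 = 233 lux.
Transmitted fraction = 0.006528.

I/I₀ ≈ 0.00653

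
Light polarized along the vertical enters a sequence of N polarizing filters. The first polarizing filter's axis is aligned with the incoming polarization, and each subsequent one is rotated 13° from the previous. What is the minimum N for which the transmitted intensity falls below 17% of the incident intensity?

N = 36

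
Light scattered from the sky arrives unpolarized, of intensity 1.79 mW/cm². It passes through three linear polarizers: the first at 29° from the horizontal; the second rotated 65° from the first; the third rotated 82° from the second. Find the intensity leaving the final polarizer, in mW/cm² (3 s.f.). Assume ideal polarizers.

I ≈ 0.00310 mW/cm²

Unpolarized light through the first polarizer → I₁ = 1.79 mW/cm²/2 = 0.895 mW/cm², polarized at 29°.
I₂ = I₁ · cos²(65°) = 0.895 · 0.1786 = 0.1599 mW/cm².
I₃ = I₂ · cos²(82°) = 0.1599 · 0.01937 = 0.003096 mW/cm².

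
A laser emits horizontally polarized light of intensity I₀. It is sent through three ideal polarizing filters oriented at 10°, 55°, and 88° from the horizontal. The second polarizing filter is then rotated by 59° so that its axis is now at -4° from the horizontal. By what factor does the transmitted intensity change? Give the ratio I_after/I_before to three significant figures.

Before rotation:
By Malus's law, I₁ = I₀ cos²(10° − 0°) = I₀ cos²(10°) = 0.9698 I₀.
I₂ = I₁ cos²(55° − 10°) = 0.9698 I₀ · cos²(45°) = 0.4849 I₀.
I₃ = I₂ cos²(88° − 55°) = 0.4849 I₀ · cos²(33°) = 0.3411 I₀.
After rotation:
I₁ = I₀ cos²(10° − 0°) = I₀ cos²(10°) = 0.9698 I₀.
I₂ = I₁ cos²(-4° − 10°) = 0.9698 I₀ · cos²(14°) = 0.9131 I₀.
Angle between axes 2 and 3: 88°. I₃ = 0.9131 I₀ · cos²(88°) = 0.001112 I₀.
Ratio = 0.001112 / 0.3411 = 0.003261.

I_new/I_old ≈ 0.00326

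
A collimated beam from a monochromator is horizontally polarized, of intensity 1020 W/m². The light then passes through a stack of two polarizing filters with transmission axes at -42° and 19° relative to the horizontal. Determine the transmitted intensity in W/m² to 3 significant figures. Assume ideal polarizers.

I₁ = 1020 W/m² · cos²(42°) = 563.3 W/m².
I₂ = I₁ · cos²(61°) = 563.3 · 0.235 = 132.4 W/m².

I ≈ 132 W/m²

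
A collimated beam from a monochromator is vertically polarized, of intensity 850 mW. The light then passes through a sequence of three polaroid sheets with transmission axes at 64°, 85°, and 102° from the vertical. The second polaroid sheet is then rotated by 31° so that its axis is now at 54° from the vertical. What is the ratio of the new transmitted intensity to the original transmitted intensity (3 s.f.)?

Before rotation:
By Malus's law, I₁ = I₀ cos²(64° − 0°) = I₀ cos²(64°) = 0.1922 I₀.
I₂ = I₁ cos²(85° − 64°) = 0.1922 I₀ · cos²(21°) = 0.1675 I₀.
I₃ = I₂ cos²(102° − 85°) = 0.1675 I₀ · cos²(17°) = 0.1532 I₀.
After rotation:
I₁ = I₀ cos²(64° − 0°) = I₀ cos²(64°) = 0.1922 I₀.
I₂ = I₁ cos²(54° − 64°) = 0.1922 I₀ · cos²(10°) = 0.1864 I₀.
I₃ = I₂ cos²(102° − 54°) = 0.1864 I₀ · cos²(48°) = 0.08345 I₀.
Ratio = 0.08345 / 0.1532 = 0.5448.

I_new/I_old ≈ 0.545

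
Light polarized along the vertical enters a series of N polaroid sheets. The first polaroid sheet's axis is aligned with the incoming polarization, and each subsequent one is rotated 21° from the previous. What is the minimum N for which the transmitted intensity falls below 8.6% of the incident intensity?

N = 19

First polarizer is aligned with the polarization: full transmission.
Each further stage multiplies by cos²(21°) = 0.8716.
After N polarizers: T = 0.8716^(N−1). Require T < 0.086 ⇒ N−1 > ln(0.086)/ln(0.8716) = 17.85, so N−1 ≥ 18 and N = 19.
Check: N=19 gives T = 0.08423 < 0.086; N=18 gives T = 0.09664.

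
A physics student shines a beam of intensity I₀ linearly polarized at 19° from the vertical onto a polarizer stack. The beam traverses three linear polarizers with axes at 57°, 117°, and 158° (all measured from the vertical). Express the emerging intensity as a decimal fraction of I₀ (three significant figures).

≈ 0.0884 I₀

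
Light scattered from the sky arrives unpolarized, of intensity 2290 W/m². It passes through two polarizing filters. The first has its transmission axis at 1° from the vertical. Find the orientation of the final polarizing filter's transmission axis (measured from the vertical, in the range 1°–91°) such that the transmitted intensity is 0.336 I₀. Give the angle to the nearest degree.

Unpolarized light through the first polarizer → I₁ = ½ I₀, now polarized at 1°.
Need I₂/I₀ = 0.336, so cos²(θ − 1°) = 0.336 / 0.5 = 0.672.
θ − 1° = arccos(√0.672) = 34.9°, giving θ ≈ 1 + 34.9 = 35.9°.

θ ≈ 36°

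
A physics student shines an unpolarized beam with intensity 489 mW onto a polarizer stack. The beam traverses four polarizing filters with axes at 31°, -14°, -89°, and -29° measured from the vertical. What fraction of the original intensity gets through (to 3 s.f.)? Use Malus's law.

Unpolarized light through the first polarizer → I₁ = 489 mW/2 = 244.5 mW, polarized at 31°.
I₂ = I₁ · cos²(45°) = 244.5 · 0.5 = 122.3 mW.
I₃ = I₂ · cos²(75°) = 122.3 · 0.06699 = 8.189 mW.
I₄ = I₃ · cos²(60°) = 8.189 · 0.25 = 2.047 mW.
Transmitted fraction = 0.004187.

I/I₀ ≈ 0.00419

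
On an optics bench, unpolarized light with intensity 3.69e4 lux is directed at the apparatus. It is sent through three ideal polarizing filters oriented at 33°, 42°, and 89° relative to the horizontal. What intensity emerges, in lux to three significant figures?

Unpolarized light through the first polarizer → I₁ = 3.69e4 lux/2 = 1.845e+04 lux, polarized at 33°.
I₂ = I₁ · cos²(9°) = 1.845e+04 · 0.9755 = 1.8e+04 lux.
I₃ = I₂ · cos²(47°) = 1.8e+04 · 0.4651 = 8371 lux.

I ≈ 8370 lux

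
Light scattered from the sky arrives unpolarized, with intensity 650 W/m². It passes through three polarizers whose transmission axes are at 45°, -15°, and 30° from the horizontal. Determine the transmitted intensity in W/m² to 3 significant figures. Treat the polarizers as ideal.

I ≈ 40.6 W/m²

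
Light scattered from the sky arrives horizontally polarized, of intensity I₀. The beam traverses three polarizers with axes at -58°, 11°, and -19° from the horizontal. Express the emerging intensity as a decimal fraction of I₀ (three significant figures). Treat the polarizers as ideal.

I₁ = I₀ cos²(-58° − 0°) = I₀ cos²(58°) = 0.2808 I₀.
I₂ = I₁ cos²(11° + 58°) = 0.2808 I₀ · cos²(69°) = 0.03606 I₀.
I₃ = I₂ cos²(-19° − 11°) = 0.03606 I₀ · cos²(30°) = 0.02705 I₀.
Transmitted fraction = 0.02705.

≈ 0.0270 I₀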